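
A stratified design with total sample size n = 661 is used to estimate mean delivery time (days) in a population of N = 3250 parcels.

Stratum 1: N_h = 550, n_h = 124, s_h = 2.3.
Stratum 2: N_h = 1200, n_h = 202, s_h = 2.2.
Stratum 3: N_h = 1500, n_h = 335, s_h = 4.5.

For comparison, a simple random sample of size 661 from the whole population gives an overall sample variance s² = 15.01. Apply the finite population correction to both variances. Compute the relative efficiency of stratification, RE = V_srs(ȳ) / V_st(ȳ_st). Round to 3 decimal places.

V̂(ȳ_st) = Σ W_h² (1 − n_h/N_h) s_h²/n_h, with W_h = N_h/N and N = 3250:
  stratum 1: (550/3250)²·(1 − 124/550)·2.3²/124 = 0.000946323
  stratum 2: (1200/3250)²·(1 − 202/1200)·2.2²/202 = 0.00271668
  stratum 3: (1500/3250)²·(1 − 335/1500)·4.5²/335 = 0.0100007
V_st = 0.0136637
V_srs = (1 − 661/3250)·15.01/661 = 0.0180896
Relative efficiency = V_srs / V_st = 0.0180896/0.0136637 = 1.3239

RE ≈ 1.324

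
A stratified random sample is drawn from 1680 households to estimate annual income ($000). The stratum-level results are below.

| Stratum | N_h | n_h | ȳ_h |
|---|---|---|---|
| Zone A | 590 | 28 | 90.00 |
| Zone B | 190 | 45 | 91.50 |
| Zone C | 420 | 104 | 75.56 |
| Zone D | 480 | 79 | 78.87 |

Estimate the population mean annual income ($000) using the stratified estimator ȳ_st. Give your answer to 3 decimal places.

ȳ_st ≈ 83.380

N = Σ N_h = 1680. Stratum weights W_h = N_h/N.
ȳ_st = (590·90.00 + 190·91.50 + 420·75.56 + 480·78.87) / 1680 = 83.37964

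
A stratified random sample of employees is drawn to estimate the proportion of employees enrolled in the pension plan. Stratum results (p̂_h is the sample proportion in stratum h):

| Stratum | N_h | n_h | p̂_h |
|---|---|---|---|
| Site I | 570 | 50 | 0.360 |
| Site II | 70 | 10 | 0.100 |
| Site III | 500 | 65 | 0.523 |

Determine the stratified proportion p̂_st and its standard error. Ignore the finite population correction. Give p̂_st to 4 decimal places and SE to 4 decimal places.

N = 1140; stratum weights W_h = N_h/N.
p̂_st = Σ W_h p̂_h = (570·0.360 + 70·0.100 + 500·0.523)/1140 = 0.41553
V̂(p̂_st) = Σ W_h² p̂_h(1−p̂_h)/(n_h−1):
  stratum Site I: (570/1140)²·0.360·0.640/49 = 0.00117551
  stratum Site II: (70/1140)²·0.100·0.900/9 = 3.77039e-05
  stratum Site III: (500/1140)²·0.523·0.477/64 = 0.000749843
V̂(p̂_st) = 0.00196306; SE = √V̂ = 0.0443064

p̂_st ≈ 0.4155, SE ≈ 0.0443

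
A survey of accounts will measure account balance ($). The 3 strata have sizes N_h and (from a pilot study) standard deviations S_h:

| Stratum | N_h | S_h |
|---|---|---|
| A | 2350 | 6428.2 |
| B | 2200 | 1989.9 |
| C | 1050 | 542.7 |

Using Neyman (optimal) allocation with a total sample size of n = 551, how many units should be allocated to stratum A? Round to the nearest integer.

415

Neyman allocation: n_h = n · N_h S_h / Σ N_i S_i, with n = 551.
  stratum A: N_h·S_h = 2350·6428.2 = 15106270.00
  stratum B: N_h·S_h = 2200·1989.9 = 4377780.00
  stratum C: N_h·S_h = 1050·542.7 = 569835.00
Σ N_h S_h = 20053885.00
n for stratum A = 551·15106270.00/20053885.00 = 415.059 → 415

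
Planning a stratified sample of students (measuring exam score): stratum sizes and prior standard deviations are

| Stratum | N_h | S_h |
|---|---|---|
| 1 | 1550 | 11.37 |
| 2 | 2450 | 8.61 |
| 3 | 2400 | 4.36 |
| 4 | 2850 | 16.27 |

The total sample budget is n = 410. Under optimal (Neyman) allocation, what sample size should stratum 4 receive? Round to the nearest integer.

Neyman allocation: n_h = n · N_h S_h / Σ N_i S_i, with n = 410.
  stratum 1: N_h·S_h = 1550·11.37 = 17623.50
  stratum 2: N_h·S_h = 2450·8.61 = 21094.50
  stratum 3: N_h·S_h = 2400·4.36 = 10464.00
  stratum 4: N_h·S_h = 2850·16.27 = 46369.50
Σ N_h S_h = 95551.50
n for stratum 4 = 410·46369.50/95551.50 = 198.966 → 199

199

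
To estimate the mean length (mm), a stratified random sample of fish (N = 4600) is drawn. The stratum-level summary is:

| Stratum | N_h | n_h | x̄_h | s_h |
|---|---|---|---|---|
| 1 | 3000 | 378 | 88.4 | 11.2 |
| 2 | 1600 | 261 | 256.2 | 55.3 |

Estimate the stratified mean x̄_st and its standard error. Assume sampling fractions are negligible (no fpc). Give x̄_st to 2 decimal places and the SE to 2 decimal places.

x̄_st ≈ 146.77, SE ≈ 1.25

x̄_st = Σ W_h x̄_h = (3000·88.4 + 1600·256.2)/4600 = 146.76522
V̂(x̄_st) = Σ W_h² s_h²/n_h, with W_h = N_h/N and N = 4600:
  stratum 1: (3000/4600)²·11.2²/378 = 0.141147
  stratum 2: (1600/4600)²·55.3²/261 = 1.41754
V̂(x̄_st) = 1.55868
SE(x̄_st) = √1.55868 = 1.24847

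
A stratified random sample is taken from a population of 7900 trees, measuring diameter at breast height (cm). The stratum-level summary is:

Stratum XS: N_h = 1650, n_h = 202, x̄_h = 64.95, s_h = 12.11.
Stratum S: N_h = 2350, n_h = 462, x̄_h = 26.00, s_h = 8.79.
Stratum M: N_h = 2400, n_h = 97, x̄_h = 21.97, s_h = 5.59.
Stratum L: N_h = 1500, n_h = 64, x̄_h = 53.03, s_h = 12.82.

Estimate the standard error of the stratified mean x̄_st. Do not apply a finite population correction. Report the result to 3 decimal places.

V̂(x̄_st) = Σ W_h² s_h²/n_h, with W_h = N_h/N and N = 7900:
  stratum XS: (1650/7900)²·12.11²/202 = 0.0316702
  stratum S: (2350/7900)²·8.79²/462 = 0.0147985
  stratum M: (2400/7900)²·5.59²/97 = 0.0297317
  stratum L: (1500/7900)²·12.82²/64 = 0.0925815
V̂(x̄_st) = 0.168782
SE(x̄_st) = √0.168782 = 0.410831

SE(x̄_st) ≈ 0.411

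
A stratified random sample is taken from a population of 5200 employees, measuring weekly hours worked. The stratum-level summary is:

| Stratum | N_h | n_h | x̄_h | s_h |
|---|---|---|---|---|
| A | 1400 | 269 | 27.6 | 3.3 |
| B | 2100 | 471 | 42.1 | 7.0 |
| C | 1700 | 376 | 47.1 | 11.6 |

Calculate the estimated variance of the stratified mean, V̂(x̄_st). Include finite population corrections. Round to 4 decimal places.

V̂(x̄_st) ≈ 0.0453

V̂(x̄_st) = Σ W_h² (1 − n_h/N_h) s_h²/n_h, with W_h = N_h/N and N = 5200:
  stratum A: (1400/5200)²·(1 − 269/1400)·3.3²/269 = 0.00237061
  stratum B: (2100/5200)²·(1 − 471/2100)·7.0²/471 = 0.0131616
  stratum C: (1700/5200)²·(1 − 376/1700)·11.6²/376 = 0.0297892
V̂(x̄_st) = 0.0453214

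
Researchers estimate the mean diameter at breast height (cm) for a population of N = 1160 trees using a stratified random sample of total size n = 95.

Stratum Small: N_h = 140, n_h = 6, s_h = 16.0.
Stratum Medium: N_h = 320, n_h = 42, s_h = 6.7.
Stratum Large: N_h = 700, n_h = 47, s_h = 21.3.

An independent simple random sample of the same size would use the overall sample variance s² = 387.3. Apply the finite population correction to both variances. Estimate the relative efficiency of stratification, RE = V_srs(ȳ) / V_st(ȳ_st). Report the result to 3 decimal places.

RE ≈ 0.949

V̂(ȳ_st) = Σ W_h² (1 − n_h/N_h) s_h²/n_h, with W_h = N_h/N and N = 1160:
  stratum Small: (140/1160)²·(1 − 6/140)·16.0²/6 = 0.594847
  stratum Medium: (320/1160)²·(1 − 42/320)·6.7²/42 = 0.0706609
  stratum Large: (700/1160)²·(1 − 47/700)·21.3²/47 = 3.27911
V_st = 3.94462
V_srs = (1 − 95/1160)·387.3/95 = 3.74296
Relative efficiency = V_srs / V_st = 3.74296/3.94462 = 0.9489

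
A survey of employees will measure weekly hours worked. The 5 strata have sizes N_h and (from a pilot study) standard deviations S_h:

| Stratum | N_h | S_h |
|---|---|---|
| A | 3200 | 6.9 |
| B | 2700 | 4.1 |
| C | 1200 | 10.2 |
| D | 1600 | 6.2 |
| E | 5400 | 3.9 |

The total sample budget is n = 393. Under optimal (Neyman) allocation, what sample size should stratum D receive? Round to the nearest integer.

Neyman allocation: n_h = n · N_h S_h / Σ N_i S_i, with n = 393.
  stratum A: N_h·S_h = 3200·6.9 = 22080.00
  stratum B: N_h·S_h = 2700·4.1 = 11070.00
  stratum C: N_h·S_h = 1200·10.2 = 12240.00
  stratum D: N_h·S_h = 1600·6.2 = 9920.00
  stratum E: N_h·S_h = 5400·3.9 = 21060.00
Σ N_h S_h = 76370.00
n for stratum D = 393·9920.00/76370.00 = 51.048 → 51

51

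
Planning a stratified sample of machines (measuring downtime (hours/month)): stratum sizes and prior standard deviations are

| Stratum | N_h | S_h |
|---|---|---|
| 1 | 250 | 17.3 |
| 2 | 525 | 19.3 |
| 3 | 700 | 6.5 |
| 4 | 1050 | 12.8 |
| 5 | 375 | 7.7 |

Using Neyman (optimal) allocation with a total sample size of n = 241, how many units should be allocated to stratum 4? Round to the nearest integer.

Neyman allocation: n_h = n · N_h S_h / Σ N_i S_i, with n = 241.
  stratum 1: N_h·S_h = 250·17.3 = 4325.00
  stratum 2: N_h·S_h = 525·19.3 = 10132.50
  stratum 3: N_h·S_h = 700·6.5 = 4550.00
  stratum 4: N_h·S_h = 1050·12.8 = 13440.00
  stratum 5: N_h·S_h = 375·7.7 = 2887.50
Σ N_h S_h = 35335.00
n for stratum 4 = 241·13440.00/35335.00 = 91.667 → 92

92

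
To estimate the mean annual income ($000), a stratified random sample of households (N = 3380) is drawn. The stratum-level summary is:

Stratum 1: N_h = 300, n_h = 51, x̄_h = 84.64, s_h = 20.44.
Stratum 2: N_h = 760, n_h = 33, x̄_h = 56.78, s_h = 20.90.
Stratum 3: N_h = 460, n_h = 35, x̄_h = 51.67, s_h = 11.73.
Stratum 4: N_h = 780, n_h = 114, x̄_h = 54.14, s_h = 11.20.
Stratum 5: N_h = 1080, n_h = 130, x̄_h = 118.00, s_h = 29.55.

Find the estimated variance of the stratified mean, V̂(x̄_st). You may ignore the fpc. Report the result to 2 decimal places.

V̂(x̄_st) ≈ 1.55

V̂(x̄_st) = Σ W_h² s_h²/n_h, with W_h = N_h/N and N = 3380:
  stratum 1: (300/3380)²·20.44²/51 = 0.0645358
  stratum 2: (760/3380)²·20.90²/33 = 0.669225
  stratum 3: (460/3380)²·11.73²/35 = 0.0728132
  stratum 4: (780/3380)²·11.20²/114 = 0.0585986
  stratum 5: (1080/3380)²·29.55²/130 = 0.685781
V̂(x̄_st) = 1.55095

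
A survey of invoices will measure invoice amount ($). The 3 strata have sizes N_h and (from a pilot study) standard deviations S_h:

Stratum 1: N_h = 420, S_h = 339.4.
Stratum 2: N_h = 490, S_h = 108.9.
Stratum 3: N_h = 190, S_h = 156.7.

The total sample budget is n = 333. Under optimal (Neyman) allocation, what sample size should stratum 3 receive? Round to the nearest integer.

44

Neyman allocation: n_h = n · N_h S_h / Σ N_i S_i, with n = 333.
  stratum 1: N_h·S_h = 420·339.4 = 142548.00
  stratum 2: N_h·S_h = 490·108.9 = 53361.00
  stratum 3: N_h·S_h = 190·156.7 = 29773.00
Σ N_h S_h = 225682.00
n for stratum 3 = 333·29773.00/225682.00 = 43.931 → 44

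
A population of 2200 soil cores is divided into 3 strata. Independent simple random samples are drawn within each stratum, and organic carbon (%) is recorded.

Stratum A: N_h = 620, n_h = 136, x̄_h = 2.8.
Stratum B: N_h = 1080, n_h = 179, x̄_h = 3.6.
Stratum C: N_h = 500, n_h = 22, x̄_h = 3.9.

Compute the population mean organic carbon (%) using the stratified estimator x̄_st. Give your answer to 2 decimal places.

x̄_st ≈ 3.44

N = Σ N_h = 2200. Stratum weights W_h = N_h/N.
x̄_st = (620·2.8 + 1080·3.6 + 500·3.9) / 2200 = 3.4427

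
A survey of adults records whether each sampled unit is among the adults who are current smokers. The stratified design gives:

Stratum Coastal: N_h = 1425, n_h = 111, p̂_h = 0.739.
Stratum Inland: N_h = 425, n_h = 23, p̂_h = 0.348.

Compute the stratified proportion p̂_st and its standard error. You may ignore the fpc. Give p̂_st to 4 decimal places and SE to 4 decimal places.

N = 1850; stratum weights W_h = N_h/N.
p̂_st = Σ W_h p̂_h = (1425·0.739 + 425·0.348)/1850 = 0.64918
V̂(p̂_st) = Σ W_h² p̂_h(1−p̂_h)/(n_h−1):
  stratum Coastal: (1425/1850)²·0.739·0.261/110 = 0.00104035
  stratum Inland: (425/1850)²·0.348·0.652/22 = 0.0005443
V̂(p̂_st) = 0.00158465; SE = √V̂ = 0.0398076

p̂_st ≈ 0.6492, SE ≈ 0.0398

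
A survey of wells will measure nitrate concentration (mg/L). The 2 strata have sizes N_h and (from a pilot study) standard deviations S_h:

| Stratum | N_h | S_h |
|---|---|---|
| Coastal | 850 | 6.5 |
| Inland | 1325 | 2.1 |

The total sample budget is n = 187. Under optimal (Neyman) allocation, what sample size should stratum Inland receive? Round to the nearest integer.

Neyman allocation: n_h = n · N_h S_h / Σ N_i S_i, with n = 187.
  stratum Coastal: N_h·S_h = 850·6.5 = 5525.00
  stratum Inland: N_h·S_h = 1325·2.1 = 2782.50
Σ N_h S_h = 8307.50
n for stratum Inland = 187·2782.50/8307.50 = 62.633 → 63

63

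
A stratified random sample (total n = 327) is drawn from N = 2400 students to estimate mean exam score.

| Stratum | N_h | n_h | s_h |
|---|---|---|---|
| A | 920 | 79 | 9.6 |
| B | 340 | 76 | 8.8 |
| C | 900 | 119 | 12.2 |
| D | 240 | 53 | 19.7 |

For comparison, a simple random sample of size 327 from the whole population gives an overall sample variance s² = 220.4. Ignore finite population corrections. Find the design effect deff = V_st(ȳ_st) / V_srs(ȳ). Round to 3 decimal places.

deff ≈ 0.654

V̂(ȳ_st) = Σ W_h² s_h²/n_h, with W_h = N_h/N and N = 2400:
  stratum A: (920/2400)²·9.6²/79 = 0.171423
  stratum B: (340/2400)²·8.8²/76 = 0.0204497
  stratum C: (900/2400)²·12.2²/119 = 0.175888
  stratum D: (240/2400)²·19.7²/53 = 0.0732245
V_st = 0.440985
V_srs = s²/n = 220.4/327 = 0.674006
deff = V_st / V_srs = 0.440985/0.674006 = 0.6543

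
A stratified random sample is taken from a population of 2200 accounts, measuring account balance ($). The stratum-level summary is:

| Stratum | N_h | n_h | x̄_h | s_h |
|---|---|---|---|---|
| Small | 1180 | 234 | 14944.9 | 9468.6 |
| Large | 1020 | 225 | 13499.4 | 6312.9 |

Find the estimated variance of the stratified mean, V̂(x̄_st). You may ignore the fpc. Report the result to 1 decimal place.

V̂(x̄_st) ≈ 148297.7

V̂(x̄_st) = Σ W_h² s_h²/n_h, with W_h = N_h/N and N = 2200:
  stratum Small: (1180/2200)²·9468.6²/234 = 110224
  stratum Large: (1020/2200)²·6312.9²/225 = 38074.2
V̂(x̄_st) = 148298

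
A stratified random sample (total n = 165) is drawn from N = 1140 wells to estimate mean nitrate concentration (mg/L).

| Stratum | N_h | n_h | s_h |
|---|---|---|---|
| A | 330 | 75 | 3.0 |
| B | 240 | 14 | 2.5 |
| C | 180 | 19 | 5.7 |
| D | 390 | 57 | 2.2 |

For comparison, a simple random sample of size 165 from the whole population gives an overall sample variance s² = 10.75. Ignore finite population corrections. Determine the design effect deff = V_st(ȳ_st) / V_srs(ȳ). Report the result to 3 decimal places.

V̂(ȳ_st) = Σ W_h² s_h²/n_h, with W_h = N_h/N and N = 1140:
  stratum A: (330/1140)²·3.0²/75 = 0.0100554
  stratum B: (240/1140)²·2.5²/14 = 0.0197863
  stratum C: (180/1140)²·5.7²/19 = 0.0426316
  stratum D: (390/1140)²·2.2²/57 = 0.00993779
V_st = 0.0824111
V_srs = s²/n = 10.75/165 = 0.0651515
deff = V_st / V_srs = 0.0824111/0.0651515 = 1.2649

deff ≈ 1.265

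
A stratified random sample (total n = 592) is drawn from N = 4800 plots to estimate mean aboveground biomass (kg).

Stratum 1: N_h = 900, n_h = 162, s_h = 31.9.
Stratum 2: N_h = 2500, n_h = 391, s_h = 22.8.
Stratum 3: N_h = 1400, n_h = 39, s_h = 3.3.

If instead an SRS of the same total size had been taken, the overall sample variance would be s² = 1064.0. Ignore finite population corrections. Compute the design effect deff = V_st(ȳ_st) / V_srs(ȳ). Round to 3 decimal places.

V̂(ȳ_st) = Σ W_h² s_h²/n_h, with W_h = N_h/N and N = 4800:
  stratum 1: (900/4800)²·31.9²/162 = 0.220836
  stratum 2: (2500/4800)²·22.8²/391 = 0.360654
  stratum 3: (1400/4800)²·3.3²/39 = 0.023754
V_st = 0.605243
V_srs = s²/n = 1064.0/592 = 1.7973
deff = V_st / V_srs = 0.605243/1.7973 = 0.3368

deff ≈ 0.337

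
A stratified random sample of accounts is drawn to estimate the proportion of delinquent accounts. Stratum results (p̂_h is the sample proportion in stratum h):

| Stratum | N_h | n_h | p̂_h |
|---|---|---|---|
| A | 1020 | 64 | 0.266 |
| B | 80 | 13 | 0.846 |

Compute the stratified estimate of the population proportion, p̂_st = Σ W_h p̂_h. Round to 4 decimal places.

N = 1100; stratum weights W_h = N_h/N.
p̂_st = Σ W_h p̂_h = (1020·0.266 + 80·0.846)/1100 = 0.30818

p̂_st ≈ 0.3082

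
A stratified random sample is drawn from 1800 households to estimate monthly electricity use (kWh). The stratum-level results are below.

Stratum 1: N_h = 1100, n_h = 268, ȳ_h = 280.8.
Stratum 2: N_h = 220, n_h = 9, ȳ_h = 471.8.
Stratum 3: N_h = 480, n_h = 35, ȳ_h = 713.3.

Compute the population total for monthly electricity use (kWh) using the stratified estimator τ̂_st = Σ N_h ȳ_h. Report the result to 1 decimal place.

τ̂_st = Σ N_h ȳ_h = 1100·280.8 + 220·471.8 + 480·713.3 = 755060.0

τ̂_st ≈ 755060.0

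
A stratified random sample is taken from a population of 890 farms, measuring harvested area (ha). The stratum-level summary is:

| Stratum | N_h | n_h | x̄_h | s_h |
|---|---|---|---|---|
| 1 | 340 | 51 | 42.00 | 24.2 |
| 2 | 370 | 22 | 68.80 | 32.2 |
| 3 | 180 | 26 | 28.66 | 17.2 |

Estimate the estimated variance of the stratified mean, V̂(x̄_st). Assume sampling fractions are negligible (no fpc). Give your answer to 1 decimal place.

V̂(x̄_st) = Σ W_h² s_h²/n_h, with W_h = N_h/N and N = 890:
  stratum 1: (340/890)²·24.2²/51 = 1.67586
  stratum 2: (370/890)²·32.2²/22 = 8.1454
  stratum 3: (180/890)²·17.2²/26 = 0.465424
V̂(x̄_st) = 10.2867

V̂(x̄_st) ≈ 10.3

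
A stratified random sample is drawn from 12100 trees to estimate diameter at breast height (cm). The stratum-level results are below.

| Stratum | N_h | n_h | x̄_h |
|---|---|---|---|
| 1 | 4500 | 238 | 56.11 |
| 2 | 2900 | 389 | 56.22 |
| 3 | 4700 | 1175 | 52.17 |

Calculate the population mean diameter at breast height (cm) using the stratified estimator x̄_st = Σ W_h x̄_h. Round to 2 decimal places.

N = Σ N_h = 12100. Stratum weights W_h = N_h/N.
x̄_st = (4500·56.11 + 2900·56.22 + 4700·52.17) / 12100 = 54.6060

x̄_st ≈ 54.61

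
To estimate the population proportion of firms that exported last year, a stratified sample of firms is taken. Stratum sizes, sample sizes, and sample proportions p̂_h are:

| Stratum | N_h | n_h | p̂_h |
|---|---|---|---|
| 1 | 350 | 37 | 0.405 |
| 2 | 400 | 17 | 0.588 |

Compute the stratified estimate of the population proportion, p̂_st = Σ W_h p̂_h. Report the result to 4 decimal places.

N = 750; stratum weights W_h = N_h/N.
p̂_st = Σ W_h p̂_h = (350·0.405 + 400·0.588)/750 = 0.50260

p̂_st ≈ 0.5026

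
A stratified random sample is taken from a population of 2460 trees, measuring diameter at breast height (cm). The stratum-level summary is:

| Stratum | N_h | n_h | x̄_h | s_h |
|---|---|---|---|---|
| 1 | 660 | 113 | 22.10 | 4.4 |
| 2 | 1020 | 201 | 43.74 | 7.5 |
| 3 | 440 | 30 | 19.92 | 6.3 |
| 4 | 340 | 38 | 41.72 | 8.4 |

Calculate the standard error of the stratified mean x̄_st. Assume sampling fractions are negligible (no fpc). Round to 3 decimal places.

SE(x̄_st) ≈ 0.372

V̂(x̄_st) = Σ W_h² s_h²/n_h, with W_h = N_h/N and N = 2460:
  stratum 1: (660/2460)²·4.4²/113 = 0.0123323
  stratum 2: (1020/2460)²·7.5²/201 = 0.0481124
  stratum 3: (440/2460)²·6.3²/30 = 0.0423248
  stratum 4: (340/2460)²·8.4²/38 = 0.0354701
V̂(x̄_st) = 0.13824
SE(x̄_st) = √0.13824 = 0.371806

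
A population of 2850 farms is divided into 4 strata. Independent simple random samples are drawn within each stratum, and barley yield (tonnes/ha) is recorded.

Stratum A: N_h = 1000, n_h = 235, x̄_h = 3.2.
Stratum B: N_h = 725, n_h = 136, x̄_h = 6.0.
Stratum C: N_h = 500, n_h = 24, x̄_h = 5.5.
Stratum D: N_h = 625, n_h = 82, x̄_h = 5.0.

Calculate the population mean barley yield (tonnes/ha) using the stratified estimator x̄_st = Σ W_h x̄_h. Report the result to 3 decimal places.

N = Σ N_h = 2850. Stratum weights W_h = N_h/N.
x̄_st = (1000·3.2 + 725·6.0 + 500·5.5 + 625·5.0) / 2850 = 4.71053

x̄_st ≈ 4.711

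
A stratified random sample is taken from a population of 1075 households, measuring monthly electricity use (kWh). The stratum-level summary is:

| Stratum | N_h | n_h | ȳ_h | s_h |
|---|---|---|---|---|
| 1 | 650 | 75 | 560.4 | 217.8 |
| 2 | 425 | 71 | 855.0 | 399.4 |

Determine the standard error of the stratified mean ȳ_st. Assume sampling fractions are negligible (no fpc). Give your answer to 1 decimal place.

V̂(ȳ_st) = Σ W_h² s_h²/n_h, with W_h = N_h/N and N = 1075:
  stratum 1: (650/1075)²·217.8²/75 = 231.241
  stratum 2: (425/1075)²·399.4²/71 = 351.171
V̂(ȳ_st) = 582.412
SE(ȳ_st) = √582.412 = 24.1332

SE(ȳ_st) ≈ 24.1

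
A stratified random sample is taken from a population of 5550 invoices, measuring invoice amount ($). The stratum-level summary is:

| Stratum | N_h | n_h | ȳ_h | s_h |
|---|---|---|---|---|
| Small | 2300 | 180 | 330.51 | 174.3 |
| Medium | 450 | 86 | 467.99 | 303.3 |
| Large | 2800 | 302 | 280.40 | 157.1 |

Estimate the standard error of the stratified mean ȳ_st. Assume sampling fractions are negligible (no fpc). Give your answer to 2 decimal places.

V̂(ȳ_st) = Σ W_h² s_h²/n_h, with W_h = N_h/N and N = 5550:
  stratum Small: (2300/5550)²·174.3²/180 = 28.9862
  stratum Medium: (450/5550)²·303.3²/86 = 7.03211
  stratum Large: (2800/5550)²·157.1²/302 = 20.8006
V̂(ȳ_st) = 56.8189
SE(ȳ_st) = √56.8189 = 7.53783

SE(ȳ_st) ≈ 7.54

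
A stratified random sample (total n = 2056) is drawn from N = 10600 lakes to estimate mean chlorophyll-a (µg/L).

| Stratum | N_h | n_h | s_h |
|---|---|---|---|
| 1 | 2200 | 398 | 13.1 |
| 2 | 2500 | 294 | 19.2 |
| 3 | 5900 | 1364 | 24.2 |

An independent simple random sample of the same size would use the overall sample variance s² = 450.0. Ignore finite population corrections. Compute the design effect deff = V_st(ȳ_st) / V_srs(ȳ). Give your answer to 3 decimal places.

deff ≈ 1.011

V̂(ȳ_st) = Σ W_h² s_h²/n_h, with W_h = N_h/N and N = 10600:
  stratum 1: (2200/10600)²·13.1²/398 = 0.0185735
  stratum 2: (2500/10600)²·19.2²/294 = 0.0697467
  stratum 3: (5900/10600)²·24.2²/1364 = 0.133017
V_st = 0.221338
V_srs = s²/n = 450.0/2056 = 0.218872
deff = V_st / V_srs = 0.221338/0.218872 = 1.0113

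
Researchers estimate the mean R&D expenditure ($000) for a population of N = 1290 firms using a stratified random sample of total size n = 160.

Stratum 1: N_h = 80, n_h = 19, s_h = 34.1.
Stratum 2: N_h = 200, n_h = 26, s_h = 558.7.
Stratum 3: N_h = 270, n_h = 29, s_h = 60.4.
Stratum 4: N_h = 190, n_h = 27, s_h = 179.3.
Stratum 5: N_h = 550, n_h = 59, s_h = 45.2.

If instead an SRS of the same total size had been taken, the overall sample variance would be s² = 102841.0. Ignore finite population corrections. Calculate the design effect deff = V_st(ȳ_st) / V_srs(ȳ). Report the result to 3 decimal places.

deff ≈ 0.508

V̂(ȳ_st) = Σ W_h² s_h²/n_h, with W_h = N_h/N and N = 1290:
  stratum 1: (80/1290)²·34.1²/19 = 0.235372
  stratum 2: (200/1290)²·558.7²/26 = 288.579
  stratum 3: (270/1290)²·60.4²/29 = 5.51092
  stratum 4: (190/1290)²·179.3²/27 = 25.83
  stratum 5: (550/1290)²·45.2²/59 = 6.29464
V_st = 326.45
V_srs = s²/n = 102841.0/160 = 642.756
deff = V_st / V_srs = 326.45/642.756 = 0.5079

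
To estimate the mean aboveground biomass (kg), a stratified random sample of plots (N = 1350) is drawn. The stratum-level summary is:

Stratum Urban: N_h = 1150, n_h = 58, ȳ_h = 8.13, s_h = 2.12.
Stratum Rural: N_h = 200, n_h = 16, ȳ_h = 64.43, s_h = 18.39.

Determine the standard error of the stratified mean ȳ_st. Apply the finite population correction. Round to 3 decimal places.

V̂(ȳ_st) = Σ W_h² (1 − n_h/N_h) s_h²/n_h, with W_h = N_h/N and N = 1350:
  stratum Urban: (1150/1350)²·(1 − 58/1150)·2.12²/58 = 0.0533945
  stratum Rural: (200/1350)²·(1 − 16/200)·18.39²/16 = 0.426799
V̂(ȳ_st) = 0.480194
SE(ȳ_st) = √0.480194 = 0.69296

SE(ȳ_st) ≈ 0.693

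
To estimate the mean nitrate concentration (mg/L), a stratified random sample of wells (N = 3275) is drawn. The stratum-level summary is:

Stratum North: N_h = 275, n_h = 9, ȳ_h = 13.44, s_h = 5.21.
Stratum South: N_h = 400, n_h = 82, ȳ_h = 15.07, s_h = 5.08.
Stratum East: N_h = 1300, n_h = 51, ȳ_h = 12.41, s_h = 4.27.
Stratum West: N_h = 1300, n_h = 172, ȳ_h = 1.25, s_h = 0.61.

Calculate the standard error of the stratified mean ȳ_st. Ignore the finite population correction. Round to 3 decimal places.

V̂(ȳ_st) = Σ W_h² s_h²/n_h, with W_h = N_h/N and N = 3275:
  stratum North: (275/3275)²·5.21²/9 = 0.0212655
  stratum South: (400/3275)²·5.08²/82 = 0.00469473
  stratum East: (1300/3275)²·4.27²/51 = 0.0563313
  stratum West: (1300/3275)²·0.61²/172 = 0.000340875
V̂(ȳ_st) = 0.0826324
SE(ȳ_st) = √0.0826324 = 0.287459

SE(ȳ_st) ≈ 0.287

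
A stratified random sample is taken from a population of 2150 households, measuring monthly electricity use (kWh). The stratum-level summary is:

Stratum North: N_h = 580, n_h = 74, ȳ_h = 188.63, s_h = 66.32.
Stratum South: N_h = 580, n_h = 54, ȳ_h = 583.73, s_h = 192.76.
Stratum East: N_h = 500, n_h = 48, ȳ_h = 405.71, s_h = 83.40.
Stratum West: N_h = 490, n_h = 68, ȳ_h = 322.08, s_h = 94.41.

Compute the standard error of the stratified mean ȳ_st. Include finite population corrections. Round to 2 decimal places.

V̂(ȳ_st) = Σ W_h² (1 − n_h/N_h) s_h²/n_h, with W_h = N_h/N and N = 2150:
  stratum North: (580/2150)²·(1 − 74/580)·66.32²/74 = 3.77363
  stratum South: (580/2150)²·(1 − 54/580)·192.76²/54 = 45.4127
  stratum East: (500/2150)²·(1 − 48/500)·83.40²/48 = 7.08471
  stratum West: (490/2150)²·(1 − 68/490)·94.41²/68 = 5.86352
V̂(ȳ_st) = 62.1345
SE(ȳ_st) = √62.1345 = 7.88255

SE(ȳ_st) ≈ 7.88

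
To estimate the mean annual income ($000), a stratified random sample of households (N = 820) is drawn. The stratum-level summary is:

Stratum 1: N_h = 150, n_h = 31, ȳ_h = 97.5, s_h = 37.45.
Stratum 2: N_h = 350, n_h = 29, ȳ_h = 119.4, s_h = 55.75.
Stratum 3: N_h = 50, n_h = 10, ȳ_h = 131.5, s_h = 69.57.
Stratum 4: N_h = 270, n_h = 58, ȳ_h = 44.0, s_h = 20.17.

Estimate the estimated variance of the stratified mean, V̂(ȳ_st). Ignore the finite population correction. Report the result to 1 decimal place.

V̂(ȳ_st) = Σ W_h² s_h²/n_h, with W_h = N_h/N and N = 820:
  stratum 1: (150/820)²·37.45²/31 = 1.5139
  stratum 2: (350/820)²·55.75²/29 = 19.5254
  stratum 3: (50/820)²·69.57²/10 = 1.79952
  stratum 4: (270/820)²·20.17²/58 = 0.760473
V̂(ȳ_st) = 23.5993

V̂(ȳ_st) ≈ 23.6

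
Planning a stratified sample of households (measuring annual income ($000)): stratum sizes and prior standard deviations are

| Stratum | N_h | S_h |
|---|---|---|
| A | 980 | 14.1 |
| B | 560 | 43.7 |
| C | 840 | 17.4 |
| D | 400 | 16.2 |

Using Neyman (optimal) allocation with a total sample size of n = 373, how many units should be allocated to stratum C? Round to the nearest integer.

92

Neyman allocation: n_h = n · N_h S_h / Σ N_i S_i, with n = 373.
  stratum A: N_h·S_h = 980·14.1 = 13818.00
  stratum B: N_h·S_h = 560·43.7 = 24472.00
  stratum C: N_h·S_h = 840·17.4 = 14616.00
  stratum D: N_h·S_h = 400·16.2 = 6480.00
Σ N_h S_h = 59386.00
n for stratum C = 373·14616.00/59386.00 = 91.802 → 92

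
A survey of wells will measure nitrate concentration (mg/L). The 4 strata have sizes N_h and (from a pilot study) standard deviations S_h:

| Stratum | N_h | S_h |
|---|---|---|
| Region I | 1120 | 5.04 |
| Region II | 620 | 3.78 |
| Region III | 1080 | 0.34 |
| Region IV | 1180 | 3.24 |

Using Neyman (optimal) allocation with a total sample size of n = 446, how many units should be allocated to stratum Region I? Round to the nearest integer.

207

Neyman allocation: n_h = n · N_h S_h / Σ N_i S_i, with n = 446.
  stratum Region I: N_h·S_h = 1120·5.04 = 5644.80
  stratum Region II: N_h·S_h = 620·3.78 = 2343.60
  stratum Region III: N_h·S_h = 1080·0.34 = 367.20
  stratum Region IV: N_h·S_h = 1180·3.24 = 3823.20
Σ N_h S_h = 12178.80
n for stratum Region I = 446·5644.80/12178.80 = 206.718 → 207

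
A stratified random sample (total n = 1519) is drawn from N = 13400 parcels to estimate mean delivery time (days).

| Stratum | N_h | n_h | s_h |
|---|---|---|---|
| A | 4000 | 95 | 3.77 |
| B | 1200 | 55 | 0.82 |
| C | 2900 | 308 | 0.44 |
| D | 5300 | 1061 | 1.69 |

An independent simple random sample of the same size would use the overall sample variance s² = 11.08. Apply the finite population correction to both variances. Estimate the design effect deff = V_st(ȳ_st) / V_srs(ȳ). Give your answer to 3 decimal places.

V̂(ȳ_st) = Σ W_h² (1 − n_h/N_h) s_h²/n_h, with W_h = N_h/N and N = 13400:
  stratum A: (4000/13400)²·(1 − 95/4000)·3.77²/95 = 0.0130146
  stratum B: (1200/13400)²·(1 − 55/1200)·0.82²/55 = 9.35496e-05
  stratum C: (2900/13400)²·(1 − 308/2900)·0.44²/308 = 2.63135e-05
  stratum D: (5300/13400)²·(1 − 1061/5300)·1.69²/1061 = 0.000336812
V_st = 0.0134713
V_srs = (1 − 1519/13400)·11.08/1519 = 0.00646741
deff = V_st / V_srs = 0.0134713/0.00646741 = 2.0829

deff ≈ 2.083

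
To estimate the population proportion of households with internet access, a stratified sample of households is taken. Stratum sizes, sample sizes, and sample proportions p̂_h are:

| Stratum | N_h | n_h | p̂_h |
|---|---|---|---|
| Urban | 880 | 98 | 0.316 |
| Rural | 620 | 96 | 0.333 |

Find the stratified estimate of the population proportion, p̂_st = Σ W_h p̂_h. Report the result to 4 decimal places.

p̂_st ≈ 0.3230

N = 1500; stratum weights W_h = N_h/N.
p̂_st = Σ W_h p̂_h = (880·0.316 + 620·0.333)/1500 = 0.32303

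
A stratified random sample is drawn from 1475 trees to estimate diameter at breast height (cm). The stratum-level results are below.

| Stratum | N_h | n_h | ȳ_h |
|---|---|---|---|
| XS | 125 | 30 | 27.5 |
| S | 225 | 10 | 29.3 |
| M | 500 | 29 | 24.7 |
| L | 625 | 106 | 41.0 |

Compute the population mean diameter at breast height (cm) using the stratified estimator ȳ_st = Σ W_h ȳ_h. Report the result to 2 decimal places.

N = Σ N_h = 1475. Stratum weights W_h = N_h/N.
ȳ_st = (125·27.5 + 225·29.3 + 500·24.7 + 625·41.0) / 1475 = 32.5458

ȳ_st ≈ 32.55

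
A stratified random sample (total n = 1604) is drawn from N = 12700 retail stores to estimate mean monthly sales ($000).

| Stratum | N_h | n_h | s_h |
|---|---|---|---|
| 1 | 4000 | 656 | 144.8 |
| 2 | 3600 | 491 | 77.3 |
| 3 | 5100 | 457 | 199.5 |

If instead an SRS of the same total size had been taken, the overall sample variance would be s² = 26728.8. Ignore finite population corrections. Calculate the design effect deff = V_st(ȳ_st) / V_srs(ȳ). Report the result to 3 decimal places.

deff ≈ 1.092

V̂(ȳ_st) = Σ W_h² s_h²/n_h, with W_h = N_h/N and N = 12700:
  stratum 1: (4000/12700)²·144.8²/656 = 3.17063
  stratum 2: (3600/12700)²·77.3²/491 = 0.977856
  stratum 3: (5100/12700)²·199.5²/457 = 14.0444
V_st = 18.1929
V_srs = s²/n = 26728.8/1604 = 16.6638
deff = V_st / V_srs = 18.1929/16.6638 = 1.0918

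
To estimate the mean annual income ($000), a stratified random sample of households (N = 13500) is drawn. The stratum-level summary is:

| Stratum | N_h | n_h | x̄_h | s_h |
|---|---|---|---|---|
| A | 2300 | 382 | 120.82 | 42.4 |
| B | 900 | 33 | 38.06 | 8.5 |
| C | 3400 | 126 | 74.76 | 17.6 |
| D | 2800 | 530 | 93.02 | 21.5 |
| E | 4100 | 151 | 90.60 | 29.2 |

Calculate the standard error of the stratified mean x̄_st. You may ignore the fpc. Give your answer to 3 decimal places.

V̂(x̄_st) = Σ W_h² s_h²/n_h, with W_h = N_h/N and N = 13500:
  stratum A: (2300/13500)²·42.4²/382 = 0.136602
  stratum B: (900/13500)²·8.5²/33 = 0.00973064
  stratum C: (3400/13500)²·17.6²/126 = 0.155936
  stratum D: (2800/13500)²·21.5²/530 = 0.0375189
  stratum E: (4100/13500)²·29.2²/151 = 0.520822
V̂(x̄_st) = 0.860608
SE(x̄_st) = √0.860608 = 0.92769

SE(x̄_st) ≈ 0.928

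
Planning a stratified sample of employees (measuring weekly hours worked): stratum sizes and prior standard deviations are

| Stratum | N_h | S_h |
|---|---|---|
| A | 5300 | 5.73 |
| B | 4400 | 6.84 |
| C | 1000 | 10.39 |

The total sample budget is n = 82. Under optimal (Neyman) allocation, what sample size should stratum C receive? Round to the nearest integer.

12

Neyman allocation: n_h = n · N_h S_h / Σ N_i S_i, with n = 82.
  stratum A: N_h·S_h = 5300·5.73 = 30369.00
  stratum B: N_h·S_h = 4400·6.84 = 30096.00
  stratum C: N_h·S_h = 1000·10.39 = 10390.00
Σ N_h S_h = 70855.00
n for stratum C = 82·10390.00/70855.00 = 12.024 → 12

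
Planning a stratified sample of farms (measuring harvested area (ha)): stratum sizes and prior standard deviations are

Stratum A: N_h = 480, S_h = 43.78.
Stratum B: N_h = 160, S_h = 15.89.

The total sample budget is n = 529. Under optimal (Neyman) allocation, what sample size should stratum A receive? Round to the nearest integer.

472

Neyman allocation: n_h = n · N_h S_h / Σ N_i S_i, with n = 529.
  stratum A: N_h·S_h = 480·43.78 = 21014.40
  stratum B: N_h·S_h = 160·15.89 = 2542.40
Σ N_h S_h = 23556.80
n for stratum A = 529·21014.40/23556.80 = 471.907 → 472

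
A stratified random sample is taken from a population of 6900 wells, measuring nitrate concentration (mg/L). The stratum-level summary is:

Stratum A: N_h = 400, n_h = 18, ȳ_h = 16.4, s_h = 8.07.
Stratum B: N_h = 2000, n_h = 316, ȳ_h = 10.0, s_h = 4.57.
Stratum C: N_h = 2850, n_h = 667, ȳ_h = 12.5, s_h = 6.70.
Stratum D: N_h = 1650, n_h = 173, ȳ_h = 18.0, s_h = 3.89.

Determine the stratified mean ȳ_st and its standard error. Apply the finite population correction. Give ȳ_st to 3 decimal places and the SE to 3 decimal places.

ȳ_st = Σ W_h ȳ_h = (400·16.4 + 2000·10.0 + 2850·12.5 + 1650·18.0)/6900 = 13.31667
V̂(ȳ_st) = Σ W_h² (1 − n_h/N_h) s_h²/n_h, with W_h = N_h/N and N = 6900:
  stratum A: (400/6900)²·(1 − 18/400)·8.07²/18 = 0.0116118
  stratum B: (2000/6900)²·(1 − 316/2000)·4.57²/316 = 0.0046754
  stratum C: (2850/6900)²·(1 − 667/2850)·6.70²/667 = 0.00879476
  stratum D: (1650/6900)²·(1 − 173/1650)·3.89²/173 = 0.00447733
V̂(ȳ_st) = 0.0295593
SE(ȳ_st) = √0.0295593 = 0.171928

ȳ_st ≈ 13.317, SE ≈ 0.172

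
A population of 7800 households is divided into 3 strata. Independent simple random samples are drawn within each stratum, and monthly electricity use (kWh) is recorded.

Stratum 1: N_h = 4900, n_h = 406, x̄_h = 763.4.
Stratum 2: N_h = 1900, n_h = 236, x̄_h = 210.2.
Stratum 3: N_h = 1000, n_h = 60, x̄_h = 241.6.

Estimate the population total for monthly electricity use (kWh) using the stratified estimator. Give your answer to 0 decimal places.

τ̂_st ≈ 4381640

τ̂_st = Σ N_h x̄_h = 4900·763.4 + 1900·210.2 + 1000·241.6 = 4381640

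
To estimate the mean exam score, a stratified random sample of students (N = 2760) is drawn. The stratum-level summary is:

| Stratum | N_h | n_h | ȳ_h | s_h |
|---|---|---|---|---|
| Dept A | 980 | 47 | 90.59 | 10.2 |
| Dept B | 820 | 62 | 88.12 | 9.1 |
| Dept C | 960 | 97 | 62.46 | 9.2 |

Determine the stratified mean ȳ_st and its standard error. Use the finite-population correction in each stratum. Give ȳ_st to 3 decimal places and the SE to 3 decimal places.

ȳ_st = Σ W_h ȳ_h = (980·90.59 + 820·88.12 + 960·62.46)/2760 = 80.07181
V̂(ȳ_st) = Σ W_h² (1 − n_h/N_h) s_h²/n_h, with W_h = N_h/N and N = 2760:
  stratum Dept A: (980/2760)²·(1 − 47/980)·10.2²/47 = 0.2657
  stratum Dept B: (820/2760)²·(1 − 62/820)·9.1²/62 = 0.108982
  stratum Dept C: (960/2760)²·(1 − 97/960)·9.2²/97 = 0.0949003
V̂(ȳ_st) = 0.469583
SE(ȳ_st) = √0.469583 = 0.685261

ȳ_st ≈ 80.072, SE ≈ 0.685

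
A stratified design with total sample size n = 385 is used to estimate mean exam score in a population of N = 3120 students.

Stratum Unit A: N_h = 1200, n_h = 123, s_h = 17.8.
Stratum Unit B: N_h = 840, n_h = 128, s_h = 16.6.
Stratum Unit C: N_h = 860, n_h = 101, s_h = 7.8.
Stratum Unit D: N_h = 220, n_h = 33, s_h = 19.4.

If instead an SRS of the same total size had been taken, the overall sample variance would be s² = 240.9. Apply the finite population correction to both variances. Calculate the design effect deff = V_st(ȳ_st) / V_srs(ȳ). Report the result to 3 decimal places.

V̂(ȳ_st) = Σ W_h² (1 − n_h/N_h) s_h²/n_h, with W_h = N_h/N and N = 3120:
  stratum Unit A: (1200/3120)²·(1 − 123/1200)·17.8²/123 = 0.341997
  stratum Unit B: (840/3120)²·(1 − 128/840)·16.6²/128 = 0.132268
  stratum Unit C: (860/3120)²·(1 − 101/860)·7.8²/101 = 0.0403923
  stratum Unit D: (220/3120)²·(1 − 33/220)·19.4²/33 = 0.0481997
V_st = 0.562858
V_srs = (1 − 385/3120)·240.9/385 = 0.548503
deff = V_st / V_srs = 0.562858/0.548503 = 1.0262

deff ≈ 1.026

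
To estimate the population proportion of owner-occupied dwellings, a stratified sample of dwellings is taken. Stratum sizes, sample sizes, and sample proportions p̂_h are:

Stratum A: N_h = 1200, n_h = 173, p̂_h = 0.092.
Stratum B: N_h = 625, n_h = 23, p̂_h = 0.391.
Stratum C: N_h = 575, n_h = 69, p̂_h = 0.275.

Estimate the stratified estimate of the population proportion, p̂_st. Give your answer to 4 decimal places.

N = 2400; stratum weights W_h = N_h/N.
p̂_st = Σ W_h p̂_h = (1200·0.092 + 625·0.391 + 575·0.275)/2400 = 0.21371

p̂_st ≈ 0.2137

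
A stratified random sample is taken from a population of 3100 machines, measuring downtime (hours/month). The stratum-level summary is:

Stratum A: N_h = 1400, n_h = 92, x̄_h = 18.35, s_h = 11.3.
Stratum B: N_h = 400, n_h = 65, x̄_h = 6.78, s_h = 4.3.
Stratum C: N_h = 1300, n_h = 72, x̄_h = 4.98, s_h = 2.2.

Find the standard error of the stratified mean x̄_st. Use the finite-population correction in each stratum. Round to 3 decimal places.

V̂(x̄_st) = Σ W_h² (1 − n_h/N_h) s_h²/n_h, with W_h = N_h/N and N = 3100:
  stratum A: (1400/3100)²·(1 − 92/1400)·11.3²/92 = 0.264473
  stratum B: (400/3100)²·(1 − 65/400)·4.3²/65 = 0.00396648
  stratum C: (1300/3100)²·(1 − 72/1300)·2.2²/72 = 0.0111669
V̂(x̄_st) = 0.279606
SE(x̄_st) = √0.279606 = 0.528778

SE(x̄_st) ≈ 0.529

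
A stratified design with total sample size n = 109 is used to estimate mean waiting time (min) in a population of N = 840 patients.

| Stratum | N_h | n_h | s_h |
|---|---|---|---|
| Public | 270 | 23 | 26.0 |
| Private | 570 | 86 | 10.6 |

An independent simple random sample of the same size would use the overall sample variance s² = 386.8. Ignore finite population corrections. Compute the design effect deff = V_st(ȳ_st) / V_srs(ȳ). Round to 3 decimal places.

V̂(ȳ_st) = Σ W_h² s_h²/n_h, with W_h = N_h/N and N = 840:
  stratum Public: (270/840)²·26.0²/23 = 3.0366
  stratum Private: (570/840)²·10.6²/86 = 0.601595
V_st = 3.6382
V_srs = s²/n = 386.8/109 = 3.54862
deff = V_st / V_srs = 3.6382/3.54862 = 1.0252

deff ≈ 1.025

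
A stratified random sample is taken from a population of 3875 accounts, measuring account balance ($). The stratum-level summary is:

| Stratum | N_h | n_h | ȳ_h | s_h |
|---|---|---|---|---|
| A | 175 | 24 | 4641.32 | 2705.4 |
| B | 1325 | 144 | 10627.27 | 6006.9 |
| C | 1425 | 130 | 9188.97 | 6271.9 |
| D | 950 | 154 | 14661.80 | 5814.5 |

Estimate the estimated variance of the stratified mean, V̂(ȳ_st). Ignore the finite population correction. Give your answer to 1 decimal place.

V̂(ȳ_st) ≈ 84034.7

V̂(ȳ_st) = Σ W_h² s_h²/n_h, with W_h = N_h/N and N = 3875:
  stratum A: (175/3875)²·2705.4²/24 = 621.991
  stratum B: (1325/3875)²·6006.9²/144 = 29297.2
  stratum C: (1425/3875)²·6271.9²/130 = 40920.5
  stratum D: (950/3875)²·5814.5²/154 = 13195
V̂(ȳ_st) = 84034.7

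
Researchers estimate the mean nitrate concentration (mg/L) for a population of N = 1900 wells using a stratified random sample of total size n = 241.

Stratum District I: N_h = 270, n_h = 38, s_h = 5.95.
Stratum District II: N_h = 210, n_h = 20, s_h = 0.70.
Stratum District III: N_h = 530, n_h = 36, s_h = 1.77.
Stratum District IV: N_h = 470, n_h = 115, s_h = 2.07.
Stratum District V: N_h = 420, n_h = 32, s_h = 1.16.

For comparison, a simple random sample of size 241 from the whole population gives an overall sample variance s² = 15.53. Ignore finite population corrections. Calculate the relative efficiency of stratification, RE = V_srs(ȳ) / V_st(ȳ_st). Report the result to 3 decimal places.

RE ≈ 2.132

V̂(ȳ_st) = Σ W_h² s_h²/n_h, with W_h = N_h/N and N = 1900:
  stratum District I: (270/1900)²·5.95²/38 = 0.0188135
  stratum District II: (210/1900)²·0.70²/20 = 0.000299294
  stratum District III: (530/1900)²·1.77²/36 = 0.00677156
  stratum District IV: (470/1900)²·2.07²/115 = 0.00227998
  stratum District V: (420/1900)²·1.16²/32 = 0.00205474
V_st = 0.0302191
V_srs = s²/n = 15.53/241 = 0.0644398
Relative efficiency = V_srs / V_st = 0.0644398/0.0302191 = 2.1324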